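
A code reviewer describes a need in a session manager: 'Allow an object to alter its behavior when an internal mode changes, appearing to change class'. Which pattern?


This matches the State pattern

State


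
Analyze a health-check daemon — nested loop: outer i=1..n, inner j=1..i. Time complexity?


Reasoning: triangle: n(n+1)/2 ~ n^2/2
Complexity: O(n^2)

O(n^2)


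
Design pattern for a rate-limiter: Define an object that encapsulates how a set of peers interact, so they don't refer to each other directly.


This matches the Mediator pattern

Mediator


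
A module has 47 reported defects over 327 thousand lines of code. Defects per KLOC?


Defect density = defects / KLOC
Defect density = 47 / 327
Defect density = 0.144 defects/KLOC

0.144 defects/KLOC


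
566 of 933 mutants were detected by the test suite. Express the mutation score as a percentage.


Mutation score = killed / total * 100
Mutation score = 566 / 933 * 100
Mutation score = 60.66%

60.66%


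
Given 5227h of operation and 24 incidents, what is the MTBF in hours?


Formula: MTBF = Total operating time / Number of failures
MTBF = 5227 / 24
MTBF = 217.79 hours

217.79 hours


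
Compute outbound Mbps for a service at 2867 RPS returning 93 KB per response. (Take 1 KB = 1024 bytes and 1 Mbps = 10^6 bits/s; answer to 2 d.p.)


Formula: Mbps = payload_bytes * RPS * 8 / 1e6
Payload per request = 93 KB = 93 * 1024 = 95232 bytes
Total bytes/sec = 95232 * 2867 = 273030144
Total bits/sec = 273030144 * 8 = 2184241152
Mbps = 2184241152 / 1e6 = 2184.24

2184.24 Mbps


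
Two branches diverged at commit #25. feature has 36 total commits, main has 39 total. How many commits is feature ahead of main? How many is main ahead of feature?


Common ancestor: commit #25
feature commits after divergence: 36 - 25 = 11
main commits after divergence: 39 - 25 = 14
feature is 11 commits ahead of main
main is 14 commits ahead of feature

feature ahead: 11, main ahead: 14


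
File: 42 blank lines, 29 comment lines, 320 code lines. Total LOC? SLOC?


Total LOC = blank + comment + code
Total LOC = 42 + 29 + 320 = 391
SLOC (source only) = code = 320

Total LOC: 391, SLOC: 320


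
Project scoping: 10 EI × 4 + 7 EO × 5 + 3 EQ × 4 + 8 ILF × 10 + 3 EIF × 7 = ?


UFP = EI*4 + EO*5 + EQ*4 + ILF*10 + EIF*7
UFP = 10*4 + 7*5 + 3*4 + 8*10 + 3*7
UFP = 40 + 35 + 12 + 80 + 21
UFP = 188

188


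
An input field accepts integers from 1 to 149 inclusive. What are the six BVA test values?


Range: [1, 149]
Boundaries: just below min, min, min+1, max-1, max, just above max
Values: [0, 1, 2, 148, 149, 150]

[0, 1, 2, 148, 149, 150]


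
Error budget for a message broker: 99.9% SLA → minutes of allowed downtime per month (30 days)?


Formula: allowed downtime = period * (100 - SLA) / 100
Period (month (30 days)) = 43200 minutes
Unavailability fraction = (100 - 99.9) / 100
Allowed downtime = 43200 * (100 - 99.9) / 100
Allowed downtime = 43.2 minutes

43.2 minutes


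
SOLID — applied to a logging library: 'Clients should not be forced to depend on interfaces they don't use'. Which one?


This describes the Interface Segregation Principle (ISP)

Interface Segregation Principle (ISP)


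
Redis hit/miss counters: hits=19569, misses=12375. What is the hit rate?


Formula: hit rate = hits / (hits + misses) * 100
hit rate = 19569 / (19569 + 12375) * 100
hit rate = 19569 / 31944 * 100
hit rate = 61.26%

61.26%


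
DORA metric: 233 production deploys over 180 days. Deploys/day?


Formula: deployments per day = releases / days
= 233 / 180
= 1.294 deploys/day
(equivalently, 9.06 deploys/week)

1.294 deploys/day


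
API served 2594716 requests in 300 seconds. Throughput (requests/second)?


Formula: throughput = requests / seconds
throughput = 2594716 / 300
throughput = 8649.05 requests/second

8649.05 requests/second


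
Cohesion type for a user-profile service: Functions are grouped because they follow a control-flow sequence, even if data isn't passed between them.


Reasoning: Grouped by order of execution within a routine, not by data flow
Type: Procedural cohesion

Procedural cohesion


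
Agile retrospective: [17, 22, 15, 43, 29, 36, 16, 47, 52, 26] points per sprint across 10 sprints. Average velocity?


Formula: Avg velocity = Total points / Number of sprints
Points: [17, 22, 15, 43, 29, 36, 16, 47, 52, 26]
Sum = 17 + 22 + 15 + 43 + 29 + 36 + 16 + 47 + 52 + 26 = 303
Avg velocity = 303 / 10 = 30.3 points/sprint

30.3 points/sprint


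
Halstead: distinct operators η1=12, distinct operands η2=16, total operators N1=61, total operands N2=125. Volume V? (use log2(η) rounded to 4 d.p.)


Formula: V = N * log2(η), where N = N1 + N2 and η = η1 + η2
η = 12 + 16 = 28
N = 61 + 125 = 186
log2(28) ≈ 4.8074
V = 186 * 4.8074 = 894.18

894.18


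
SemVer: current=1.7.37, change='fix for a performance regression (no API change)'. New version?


Current: 1.7.37
Change category: 'fix for a performance regression (no API change)' → patch bump
SemVer rule: patch bump → increment PATCH (MAJOR and MINOR unchanged)
New: 1.7.38

1.7.38


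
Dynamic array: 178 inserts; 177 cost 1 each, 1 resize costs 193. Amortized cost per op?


Formula: Amortized cost = Total cost / Operations
Total cost = (177 * 1) + (1 * 193)
Total cost = 177 + 193 = 370
Amortized = 370 / 178 = 2.0787

2.0787


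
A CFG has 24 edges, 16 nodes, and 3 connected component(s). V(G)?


Formula: V(G) = E - N + 2P
V(G) = 24 - 16 + 2*3
V(G) = 8 + 6
V(G) = 14

14


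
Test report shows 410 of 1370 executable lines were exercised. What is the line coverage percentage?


Coverage = covered / total * 100
Coverage = 410 / 1370 * 100
Coverage = 29.93%

29.93%


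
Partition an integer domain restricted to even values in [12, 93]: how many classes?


Constraint: even integers in [12, 93]
Class 1: x < 12 — out-of-range invalid
Class 2: x in [12,93] but odd — wrong type invalid
Class 3: x in [12,93] and even — valid
Class 4: x > 93 — out-of-range invalid
Total equivalence classes: 4

4 equivalence classes


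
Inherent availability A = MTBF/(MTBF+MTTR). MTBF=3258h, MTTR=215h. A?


Availability = MTBF / (MTBF + MTTR)
Availability = 3258 / (3258 + 215)
Availability = 3258 / 3473
Availability = 93.8094%

93.8094%


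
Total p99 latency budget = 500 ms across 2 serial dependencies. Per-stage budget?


Formula: per_stage = total_budget / stages
per_stage = 500 / 2
per_stage = 250.0 ms

250.0 ms


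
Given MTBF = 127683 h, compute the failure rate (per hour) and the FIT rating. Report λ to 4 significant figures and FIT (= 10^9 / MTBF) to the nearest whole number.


Formula: λ = 1 / MTBF; FIT = λ × 1e9 = 1e9 / MTBF
λ = 1 / 127683 ≈ 7.832e-06 failures/hour
FIT = 1e9 / 127683 ≈ 7832 failures per 1e9 hours (nearest whole number)

λ = 7.832e-06 /h, FIT = 7832


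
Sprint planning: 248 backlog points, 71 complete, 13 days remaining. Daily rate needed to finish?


Formula: Required rate = Remaining points / Days left
Remaining = 248 - 71 = 177 points
Required rate = 177 / 13 = 13.62 points/day

13.62 points/day


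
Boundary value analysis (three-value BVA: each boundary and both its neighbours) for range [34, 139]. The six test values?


Range: [34, 139]
Boundaries: just below min, min, min+1, max-1, max, just above max
Values: [33, 34, 35, 138, 139, 140]

[33, 34, 35, 138, 139, 140]


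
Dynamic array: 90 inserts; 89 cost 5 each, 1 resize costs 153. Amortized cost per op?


Formula: Amortized cost = Total cost / Operations
Total cost = (89 * 5) + (1 * 153)
Total cost = 445 + 153 = 598
Amortized = 598 / 90 = 6.6444

6.6444


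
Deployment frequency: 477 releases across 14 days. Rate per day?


Formula: deployments per day = releases / days
= 477 / 14
= 34.071 deploys/day
(equivalently, 238.5 deploys/week)

34.071 deploys/day


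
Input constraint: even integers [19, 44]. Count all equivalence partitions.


Constraint: even integers in [19, 44]
Class 1: x < 19 — out-of-range invalid
Class 2: x in [19,44] but odd — wrong type invalid
Class 3: x in [19,44] and even — valid
Class 4: x > 44 — out-of-range invalid
Total equivalence classes: 4

4 equivalence classes


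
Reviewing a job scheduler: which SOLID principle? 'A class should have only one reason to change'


This describes the Single Responsibility Principle (SRP)

Single Responsibility Principle (SRP)


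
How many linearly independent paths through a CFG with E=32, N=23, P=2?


Formula: V(G) = E - N + 2P
V(G) = 32 - 23 + 2*2
V(G) = 9 + 4
V(G) = 13

13


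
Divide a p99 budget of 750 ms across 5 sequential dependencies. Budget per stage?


Formula: per_stage = total_budget / stages
per_stage = 750 / 5
per_stage = 150.0 ms

150.0 ms


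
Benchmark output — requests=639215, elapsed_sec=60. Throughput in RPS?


Formula: throughput = requests / seconds
throughput = 639215 / 60
throughput = 10653.58 requests/second

10653.58 requests/second


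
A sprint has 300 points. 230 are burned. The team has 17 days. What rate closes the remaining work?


Formula: Required rate = Remaining points / Days left
Remaining = 300 - 230 = 70 points
Required rate = 70 / 17 = 4.12 points/day

4.12 points/day


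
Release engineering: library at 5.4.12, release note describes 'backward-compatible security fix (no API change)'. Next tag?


Current: 5.4.12
Change category: 'backward-compatible security fix (no API change)' → patch bump
SemVer rule: patch bump → increment PATCH (MAJOR and MINOR unchanged)
New: 5.4.13

5.4.13


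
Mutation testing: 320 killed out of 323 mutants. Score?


Mutation score = killed / total * 100
Mutation score = 320 / 323 * 100
Mutation score = 99.07%

99.07%


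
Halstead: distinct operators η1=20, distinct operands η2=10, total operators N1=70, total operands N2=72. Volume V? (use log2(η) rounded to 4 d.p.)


Formula: V = N * log2(η), where N = N1 + N2 and η = η1 + η2
η = 20 + 10 = 30
N = 70 + 72 = 142
log2(30) ≈ 4.9069
V = 142 * 4.9069 = 696.78

696.78


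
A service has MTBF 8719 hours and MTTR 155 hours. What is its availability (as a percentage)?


Availability = MTBF / (MTBF + MTTR)
Availability = 8719 / (8719 + 155)
Availability = 8719 / 8874
Availability = 98.2533%

98.2533%


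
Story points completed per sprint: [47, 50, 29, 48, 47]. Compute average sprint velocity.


Formula: Avg velocity = Total points / Number of sprints
Points: [47, 50, 29, 48, 47]
Sum = 47 + 50 + 29 + 48 + 47 = 221
Avg velocity = 221 / 5 = 44.2 points/sprint

44.2 points/sprint


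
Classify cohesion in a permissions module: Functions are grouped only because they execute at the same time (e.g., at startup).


Reasoning: Related by timing only
Type: Temporal cohesion

Temporal cohesion


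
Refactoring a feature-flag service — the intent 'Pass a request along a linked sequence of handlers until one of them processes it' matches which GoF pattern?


This matches the Chain of Responsibility pattern

Chain of Responsibility


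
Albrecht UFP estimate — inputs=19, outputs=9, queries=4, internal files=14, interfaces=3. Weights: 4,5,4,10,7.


UFP = EI*4 + EO*5 + EQ*4 + ILF*10 + EIF*7
UFP = 19*4 + 9*5 + 4*4 + 14*10 + 3*7
UFP = 76 + 45 + 16 + 140 + 21
UFP = 298

298


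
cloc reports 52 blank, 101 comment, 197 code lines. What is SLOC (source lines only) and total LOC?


Total LOC = blank + comment + code
Total LOC = 52 + 101 + 197 = 350
SLOC (source only) = code = 197

Total LOC: 350, SLOC: 197


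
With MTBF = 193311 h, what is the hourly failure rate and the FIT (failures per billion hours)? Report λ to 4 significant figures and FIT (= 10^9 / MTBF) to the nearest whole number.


Formula: λ = 1 / MTBF; FIT = λ × 1e9 = 1e9 / MTBF
λ = 1 / 193311 ≈ 5.173e-06 failures/hour
FIT = 1e9 / 193311 ≈ 5173 failures per 1e9 hours (nearest whole number)

λ = 5.173e-06 /h, FIT = 5173


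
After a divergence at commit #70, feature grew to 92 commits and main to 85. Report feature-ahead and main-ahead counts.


Common ancestor: commit #70
feature commits after divergence: 92 - 70 = 22
main commits after divergence: 85 - 70 = 15
feature is 22 commits ahead of main
main is 15 commits ahead of feature

feature ahead: 22, main ahead: 15


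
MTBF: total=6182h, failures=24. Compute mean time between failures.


Formula: MTBF = Total operating time / Number of failures
MTBF = 6182 / 24
MTBF = 257.58 hours

257.58 hours


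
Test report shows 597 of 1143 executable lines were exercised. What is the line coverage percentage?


Coverage = covered / total * 100
Coverage = 597 / 1143 * 100
Coverage = 52.23%

52.23%


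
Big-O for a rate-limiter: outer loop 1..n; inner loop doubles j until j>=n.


Reasoning: linear outer times logarithmic inner
Complexity: O(n log n)

O(n log n)


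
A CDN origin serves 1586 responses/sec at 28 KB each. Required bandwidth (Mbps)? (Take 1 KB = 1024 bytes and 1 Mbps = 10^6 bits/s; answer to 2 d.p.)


Formula: Mbps = payload_bytes * RPS * 8 / 1e6
Payload per request = 28 KB = 28 * 1024 = 28672 bytes
Total bytes/sec = 28672 * 1586 = 45473792
Total bits/sec = 45473792 * 8 = 363790336
Mbps = 363790336 / 1e6 = 363.79

363.79 Mbps


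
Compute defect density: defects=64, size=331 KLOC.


Defect density = defects / KLOC
Defect density = 64 / 331
Defect density = 0.193 defects/KLOC

0.193 defects/KLOC


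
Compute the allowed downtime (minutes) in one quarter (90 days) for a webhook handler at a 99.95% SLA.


Formula: allowed downtime = period * (100 - SLA) / 100
Period (quarter (90 days)) = 129600 minutes
Unavailability fraction = (100 - 99.95) / 100
Allowed downtime = 129600 * (100 - 99.95) / 100
Allowed downtime = 64.8 minutes

64.8 minutes


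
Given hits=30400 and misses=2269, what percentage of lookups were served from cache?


Formula: hit rate = hits / (hits + misses) * 100
hit rate = 30400 / (30400 + 2269) * 100
hit rate = 30400 / 32669 * 100
hit rate = 93.05%

93.05%


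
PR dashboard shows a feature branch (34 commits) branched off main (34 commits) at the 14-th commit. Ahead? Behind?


Common ancestor: commit #14
feature commits after divergence: 34 - 14 = 20
main commits after divergence: 34 - 14 = 20
feature is 20 commits ahead of main
main is 20 commits ahead of feature

feature ahead: 20, main ahead: 20


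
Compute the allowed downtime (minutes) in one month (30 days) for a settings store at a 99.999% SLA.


Formula: allowed downtime = period * (100 - SLA) / 100
Period (month (30 days)) = 43200 minutes
Unavailability fraction = (100 - 99.999) / 100
Allowed downtime = 43200 * (100 - 99.999) / 100
Allowed downtime = 0.432 minutes

0.432 minutes


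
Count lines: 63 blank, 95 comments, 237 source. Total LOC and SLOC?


Total LOC = blank + comment + code
Total LOC = 63 + 95 + 237 = 395
SLOC (source only) = code = 237

Total LOC: 395, SLOC: 237


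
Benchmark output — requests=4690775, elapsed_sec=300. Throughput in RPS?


Formula: throughput = requests / seconds
throughput = 4690775 / 300
throughput = 15635.92 requests/second

15635.92 requests/second


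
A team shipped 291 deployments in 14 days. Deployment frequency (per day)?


Formula: deployments per day = releases / days
= 291 / 14
= 20.786 deploys/day
(equivalently, 145.5 deploys/week)

20.786 deploys/day


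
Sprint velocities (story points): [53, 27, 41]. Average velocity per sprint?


Formula: Avg velocity = Total points / Number of sprints
Points: [53, 27, 41]
Sum = 53 + 27 + 41 = 121
Avg velocity = 121 / 3 = 40.33 points/sprint

40.33 points/sprint


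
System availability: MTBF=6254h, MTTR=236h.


Availability = MTBF / (MTBF + MTTR)
Availability = 6254 / (6254 + 236)
Availability = 6254 / 6490
Availability = 96.3636%

96.3636%


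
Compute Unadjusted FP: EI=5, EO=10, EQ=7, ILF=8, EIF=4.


UFP = EI*4 + EO*5 + EQ*4 + ILF*10 + EIF*7
UFP = 5*4 + 10*5 + 7*4 + 8*10 + 4*7
UFP = 20 + 50 + 28 + 80 + 28
UFP = 206

206


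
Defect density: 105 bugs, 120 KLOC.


Defect density = defects / KLOC
Defect density = 105 / 120
Defect density = 0.875 defects/KLOC

0.875 defects/KLOC


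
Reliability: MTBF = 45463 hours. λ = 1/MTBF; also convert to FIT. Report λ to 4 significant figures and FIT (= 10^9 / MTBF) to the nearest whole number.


Formula: λ = 1 / MTBF; FIT = λ × 1e9 = 1e9 / MTBF
λ = 1 / 45463 ≈ 2.200e-05 failures/hour
FIT = 1e9 / 45463 ≈ 21996 failures per 1e9 hours (nearest whole number)

λ = 2.200e-05 /h, FIT = 21996


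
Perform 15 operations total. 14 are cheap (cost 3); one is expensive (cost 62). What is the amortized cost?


Formula: Amortized cost = Total cost / Operations
Total cost = (14 * 3) + (1 * 62)
Total cost = 42 + 62 = 104
Amortized = 104 / 15 = 6.9333

6.9333


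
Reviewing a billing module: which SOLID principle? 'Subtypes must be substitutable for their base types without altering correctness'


This describes the Liskov Substitution Principle (LSP)

Liskov Substitution Principle (LSP)


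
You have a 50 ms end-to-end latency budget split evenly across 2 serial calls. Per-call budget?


Formula: per_stage = total_budget / stages
per_stage = 50 / 2
per_stage = 25.0 ms

25.0 ms


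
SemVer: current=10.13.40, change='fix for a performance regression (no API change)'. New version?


Current: 10.13.40
Change category: 'fix for a performance regression (no API change)' → patch bump
SemVer rule: patch bump → increment PATCH (MAJOR and MINOR unchanged)
New: 10.13.41

10.13.41


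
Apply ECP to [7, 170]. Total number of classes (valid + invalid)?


Valid range: [7, 170]
Class 1: x < 7 — invalid
Class 2: 7 ≤ x ≤ 170 — valid
Class 3: x > 170 — invalid
Total equivalence classes: 3

3 equivalence classes


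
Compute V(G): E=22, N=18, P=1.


Formula: V(G) = E - N + 2P
V(G) = 22 - 18 + 2*1
V(G) = 4 + 2
V(G) = 6

6


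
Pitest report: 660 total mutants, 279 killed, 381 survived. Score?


Mutation score = killed / total * 100
Mutation score = 279 / 660 * 100
Mutation score = 42.27%

42.27%


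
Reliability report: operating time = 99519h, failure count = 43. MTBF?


Formula: MTBF = Total operating time / Number of failures
MTBF = 99519 / 43
MTBF = 2314.4 hours

2314.4 hours


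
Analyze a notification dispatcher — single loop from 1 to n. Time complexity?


Reasoning: one pass through n items
Complexity: O(n)

O(n)


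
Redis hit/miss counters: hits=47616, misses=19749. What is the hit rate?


Formula: hit rate = hits / (hits + misses) * 100
hit rate = 47616 / (47616 + 19749) * 100
hit rate = 47616 / 67365 * 100
hit rate = 70.68%

70.68%


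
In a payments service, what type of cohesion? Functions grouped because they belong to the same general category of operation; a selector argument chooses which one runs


Reasoning: Grouped by category of activity, not by data or sequence
Type: Logical cohesion

Logical cohesion


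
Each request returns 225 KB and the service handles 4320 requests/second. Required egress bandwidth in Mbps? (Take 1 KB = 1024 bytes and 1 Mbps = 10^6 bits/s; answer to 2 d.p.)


Formula: Mbps = payload_bytes * RPS * 8 / 1e6
Payload per request = 225 KB = 225 * 1024 = 230400 bytes
Total bytes/sec = 230400 * 4320 = 995328000
Total bits/sec = 995328000 * 8 = 7962624000
Mbps = 7962624000 / 1e6 = 7962.62

7962.62 Mbps


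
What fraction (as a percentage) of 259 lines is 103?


Coverage = covered / total * 100
Coverage = 103 / 259 * 100
Coverage = 39.77%

39.77%


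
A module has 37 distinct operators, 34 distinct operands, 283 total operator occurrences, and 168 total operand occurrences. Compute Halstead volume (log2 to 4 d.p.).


Formula: V = N * log2(η), where N = N1 + N2 and η = η1 + η2
η = 37 + 34 = 71
N = 283 + 168 = 451
log2(71) ≈ 6.1497
V = 451 * 6.1497 = 2773.51

2773.51


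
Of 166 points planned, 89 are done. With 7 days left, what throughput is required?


Formula: Required rate = Remaining points / Days left
Remaining = 166 - 89 = 77 points
Required rate = 77 / 7 = 11.0 points/day

11.0 points/day


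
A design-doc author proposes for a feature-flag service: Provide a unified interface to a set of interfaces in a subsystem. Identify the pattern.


This matches the Facade pattern

Facade


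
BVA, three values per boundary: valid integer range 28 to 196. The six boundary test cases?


Range: [28, 196]
Boundaries: just below min, min, min+1, max-1, max, just above max
Values: [27, 28, 29, 195, 196, 197]

[27, 28, 29, 195, 196, 197]


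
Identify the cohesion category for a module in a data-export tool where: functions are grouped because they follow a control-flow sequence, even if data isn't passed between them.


Reasoning: Grouped by order of execution within a routine, not by data flow
Type: Procedural cohesion

Procedural cohesion


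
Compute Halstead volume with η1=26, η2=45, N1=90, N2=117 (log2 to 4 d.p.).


Formula: V = N * log2(η), where N = N1 + N2 and η = η1 + η2
η = 26 + 45 = 71
N = 90 + 117 = 207
log2(71) ≈ 6.1497
V = 207 * 6.1497 = 1272.99

1272.99


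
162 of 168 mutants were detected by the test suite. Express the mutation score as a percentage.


Mutation score = killed / total * 100
Mutation score = 162 / 168 * 100
Mutation score = 96.43%

96.43%


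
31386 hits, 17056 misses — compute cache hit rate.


Formula: hit rate = hits / (hits + misses) * 100
hit rate = 31386 / (31386 + 17056) * 100
hit rate = 31386 / 48442 * 100
hit rate = 64.79%

64.79%


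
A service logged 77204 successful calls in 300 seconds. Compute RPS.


Formula: throughput = requests / seconds
throughput = 77204 / 300
throughput = 257.35 requests/second

257.35 requests/second


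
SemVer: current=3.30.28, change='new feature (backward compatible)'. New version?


Current: 3.30.28
Change category: 'new feature (backward compatible)' → minor bump
SemVer rule: minor bump → increment MINOR, reset PATCH to 0 (MAJOR unchanged)
New: 3.31.0

3.31.0


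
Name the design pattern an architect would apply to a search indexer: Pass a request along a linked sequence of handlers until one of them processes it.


This matches the Chain of Responsibility pattern

Chain of Responsibility


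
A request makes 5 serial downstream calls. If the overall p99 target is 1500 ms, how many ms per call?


Formula: per_stage = total_budget / stages
per_stage = 1500 / 5
per_stage = 300.0 ms

300.0 ms


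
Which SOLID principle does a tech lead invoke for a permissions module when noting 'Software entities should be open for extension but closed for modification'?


This describes the Open/Closed Principle (OCP)

Open/Closed Principle (OCP)


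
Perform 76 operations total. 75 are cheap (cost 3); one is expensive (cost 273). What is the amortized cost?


Formula: Amortized cost = Total cost / Operations
Total cost = (75 * 3) + (1 * 273)
Total cost = 225 + 273 = 498
Amortized = 498 / 76 = 6.5526

6.5526


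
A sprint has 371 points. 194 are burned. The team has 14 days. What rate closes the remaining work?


Formula: Required rate = Remaining points / Days left
Remaining = 371 - 194 = 177 points
Required rate = 177 / 14 = 12.64 points/day

12.64 points/day


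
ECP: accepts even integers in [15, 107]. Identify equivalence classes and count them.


Constraint: even integers in [15, 107]
Class 1: x < 15 — out-of-range invalid
Class 2: x in [15,107] but odd — wrong type invalid
Class 3: x in [15,107] and even — valid
Class 4: x > 107 — out-of-range invalid
Total equivalence classes: 4

4 equivalence classes


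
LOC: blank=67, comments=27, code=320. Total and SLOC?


Total LOC = blank + comment + code
Total LOC = 67 + 27 + 320 = 414
SLOC (source only) = code = 320

Total LOC: 414, SLOC: 320


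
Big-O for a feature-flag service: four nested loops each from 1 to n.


Reasoning: four levels of nesting
Complexity: O(n^4)

O(n^4)


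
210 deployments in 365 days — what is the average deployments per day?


Formula: deployments per day = releases / days
= 210 / 365
= 0.575 deploys/day
(equivalently, 4.03 deploys/week)

0.575 deploys/day


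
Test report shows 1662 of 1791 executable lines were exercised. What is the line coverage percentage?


Coverage = covered / total * 100
Coverage = 1662 / 1791 * 100
Coverage = 92.8%

92.8%


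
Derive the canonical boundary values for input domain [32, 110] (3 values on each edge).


Range: [32, 110]
Boundaries: just below min, min, min+1, max-1, max, just above max
Values: [31, 32, 33, 109, 110, 111]

[31, 32, 33, 109, 110, 111]


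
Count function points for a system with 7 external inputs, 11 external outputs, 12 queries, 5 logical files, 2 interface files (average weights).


UFP = EI*4 + EO*5 + EQ*4 + ILF*10 + EIF*7
UFP = 7*4 + 11*5 + 12*4 + 5*10 + 2*7
UFP = 28 + 55 + 48 + 50 + 14
UFP = 195

195


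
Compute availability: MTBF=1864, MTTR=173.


Availability = MTBF / (MTBF + MTTR)
Availability = 1864 / (1864 + 173)
Availability = 1864 / 2037
Availability = 91.5071%

91.5071%


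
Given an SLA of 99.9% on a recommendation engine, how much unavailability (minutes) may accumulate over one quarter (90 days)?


Formula: allowed downtime = period * (100 - SLA) / 100
Period (quarter (90 days)) = 129600 minutes
Unavailability fraction = (100 - 99.9) / 100
Allowed downtime = 129600 * (100 - 99.9) / 100
Allowed downtime = 129.6 minutes

129.6 minutes


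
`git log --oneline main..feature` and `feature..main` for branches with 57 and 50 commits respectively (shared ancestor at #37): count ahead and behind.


Common ancestor: commit #37
feature commits after divergence: 57 - 37 = 20
main commits after divergence: 50 - 37 = 13
feature is 20 commits ahead of main
main is 13 commits ahead of feature

feature ahead: 20, main ahead: 13


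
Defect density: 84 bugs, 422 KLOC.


Defect density = defects / KLOC
Defect density = 84 / 422
Defect density = 0.199 defects/KLOC

0.199 defects/KLOC


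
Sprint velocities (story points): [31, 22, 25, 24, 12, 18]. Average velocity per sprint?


Formula: Avg velocity = Total points / Number of sprints
Points: [31, 22, 25, 24, 12, 18]
Sum = 31 + 22 + 25 + 24 + 12 + 18 = 132
Avg velocity = 132 / 6 = 22.0 points/sprint

22.0 points/sprint


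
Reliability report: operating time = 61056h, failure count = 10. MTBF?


Formula: MTBF = Total operating time / Number of failures
MTBF = 61056 / 10
MTBF = 6105.6 hours

6105.6 hours


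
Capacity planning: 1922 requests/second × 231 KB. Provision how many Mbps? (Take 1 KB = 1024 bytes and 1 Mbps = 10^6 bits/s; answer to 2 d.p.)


Formula: Mbps = payload_bytes * RPS * 8 / 1e6
Payload per request = 231 KB = 231 * 1024 = 236544 bytes
Total bytes/sec = 236544 * 1922 = 454637568
Total bits/sec = 454637568 * 8 = 3637100544
Mbps = 3637100544 / 1e6 = 3637.1

3637.1 Mbps


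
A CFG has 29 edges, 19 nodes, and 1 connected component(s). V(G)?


Formula: V(G) = E - N + 2P
V(G) = 29 - 19 + 2*1
V(G) = 10 + 2
V(G) = 12

12


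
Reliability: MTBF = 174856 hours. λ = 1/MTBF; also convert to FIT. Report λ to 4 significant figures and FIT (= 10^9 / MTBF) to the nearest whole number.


Formula: λ = 1 / MTBF; FIT = λ × 1e9 = 1e9 / MTBF
λ = 1 / 174856 ≈ 5.719e-06 failures/hour
FIT = 1e9 / 174856 ≈ 5719 failures per 1e9 hours (nearest whole number)

λ = 5.719e-06 /h, FIT = 5719


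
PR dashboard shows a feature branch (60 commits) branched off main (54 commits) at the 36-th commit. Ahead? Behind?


Common ancestor: commit #36
feature commits after divergence: 60 - 36 = 24
main commits after divergence: 54 - 36 = 18
feature is 24 commits ahead of main
main is 18 commits ahead of feature

feature ahead: 24, main ahead: 18


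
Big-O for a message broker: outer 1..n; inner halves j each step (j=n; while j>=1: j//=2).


Reasoning: n times log n
Complexity: O(n log n)

O(n log n)


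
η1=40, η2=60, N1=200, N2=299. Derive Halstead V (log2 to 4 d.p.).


Formula: V = N * log2(η), where N = N1 + N2 and η = η1 + η2
η = 40 + 60 = 100
N = 200 + 299 = 499
log2(100) ≈ 6.6439
V = 499 * 6.6439 = 3315.31

3315.31


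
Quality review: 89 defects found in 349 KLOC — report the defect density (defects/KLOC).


Defect density = defects / KLOC
Defect density = 89 / 349
Defect density = 0.255 defects/KLOC

0.255 defects/KLOC


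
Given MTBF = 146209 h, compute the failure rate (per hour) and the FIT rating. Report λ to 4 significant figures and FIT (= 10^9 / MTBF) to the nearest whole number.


Formula: λ = 1 / MTBF; FIT = λ × 1e9 = 1e9 / MTBF
λ = 1 / 146209 ≈ 6.840e-06 failures/hour
FIT = 1e9 / 146209 ≈ 6840 failures per 1e9 hours (nearest whole number)

λ = 6.840e-06 /h, FIT = 6840


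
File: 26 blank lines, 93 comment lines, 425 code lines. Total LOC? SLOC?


Total LOC = blank + comment + code
Total LOC = 26 + 93 + 425 = 544
SLOC (source only) = code = 425

Total LOC: 544, SLOC: 425


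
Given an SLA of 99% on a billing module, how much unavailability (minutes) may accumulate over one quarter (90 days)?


Formula: allowed downtime = period * (100 - SLA) / 100
Period (quarter (90 days)) = 129600 minutes
Unavailability fraction = (100 - 99.0) / 100
Allowed downtime = 129600 * (100 - 99.0) / 100
Allowed downtime = 1296.0 minutes

1296.0 minutes


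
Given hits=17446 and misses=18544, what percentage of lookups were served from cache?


Formula: hit rate = hits / (hits + misses) * 100
hit rate = 17446 / (17446 + 18544) * 100
hit rate = 17446 / 35990 * 100
hit rate = 48.47%

48.47%


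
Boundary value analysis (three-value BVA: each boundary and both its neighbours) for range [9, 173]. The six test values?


Range: [9, 173]
Boundaries: just below min, min, min+1, max-1, max, just above max
Values: [8, 9, 10, 172, 173, 174]

[8, 9, 10, 172, 173, 174]


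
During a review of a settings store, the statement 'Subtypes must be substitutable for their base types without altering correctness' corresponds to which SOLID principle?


This describes the Liskov Substitution Principle (LSP)

Liskov Substitution Principle (LSP)


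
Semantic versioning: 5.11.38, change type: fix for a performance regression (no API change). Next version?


Current: 5.11.38
Change category: 'fix for a performance regression (no API change)' → patch bump
SemVer rule: patch bump → increment PATCH (MAJOR and MINOR unchanged)
New: 5.11.39

5.11.39


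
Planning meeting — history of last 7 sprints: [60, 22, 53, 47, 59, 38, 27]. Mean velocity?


Formula: Avg velocity = Total points / Number of sprints
Points: [60, 22, 53, 47, 59, 38, 27]
Sum = 60 + 22 + 53 + 47 + 59 + 38 + 27 = 306
Avg velocity = 306 / 7 = 43.71 points/sprint

43.71 points/sprint


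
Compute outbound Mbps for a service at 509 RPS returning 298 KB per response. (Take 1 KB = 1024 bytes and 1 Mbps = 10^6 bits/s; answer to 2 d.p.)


Formula: Mbps = payload_bytes * RPS * 8 / 1e6
Payload per request = 298 KB = 298 * 1024 = 305152 bytes
Total bytes/sec = 305152 * 509 = 155322368
Total bits/sec = 155322368 * 8 = 1242578944
Mbps = 1242578944 / 1e6 = 1242.58

1242.58 Mbps


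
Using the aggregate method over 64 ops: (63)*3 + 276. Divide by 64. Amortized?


Formula: Amortized cost = Total cost / Operations
Total cost = (63 * 3) + (1 * 276)
Total cost = 189 + 276 = 465
Amortized = 465 / 64 = 7.2656

7.2656


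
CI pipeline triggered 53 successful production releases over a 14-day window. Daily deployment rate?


Formula: deployments per day = releases / days
= 53 / 14
= 3.786 deploys/day
(equivalently, 26.5 deploys/week)

3.786 deploys/day


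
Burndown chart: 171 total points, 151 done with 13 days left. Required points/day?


Formula: Required rate = Remaining points / Days left
Remaining = 171 - 151 = 20 points
Required rate = 20 / 13 = 1.54 points/day

1.54 points/day


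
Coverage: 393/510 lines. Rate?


Coverage = covered / total * 100
Coverage = 393 / 510 * 100
Coverage = 77.06%

77.06%


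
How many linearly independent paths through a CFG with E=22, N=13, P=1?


Formula: V(G) = E - N + 2P
V(G) = 22 - 13 + 2*1
V(G) = 9 + 2
V(G) = 11

11


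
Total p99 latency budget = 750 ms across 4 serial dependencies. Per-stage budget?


Formula: per_stage = total_budget / stages
per_stage = 750 / 4
per_stage = 187.5 ms

187.5 ms


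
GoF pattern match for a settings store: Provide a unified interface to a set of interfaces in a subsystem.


This matches the Facade pattern

Facade


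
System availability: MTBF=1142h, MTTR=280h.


Availability = MTBF / (MTBF + MTTR)
Availability = 1142 / (1142 + 280)
Availability = 1142 / 1422
Availability = 80.3094%

80.3094%


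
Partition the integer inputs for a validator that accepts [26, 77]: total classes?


Valid range: [26, 77]
Class 1: x < 26 — invalid
Class 2: 26 ≤ x ≤ 77 — valid
Class 3: x > 77 — invalid
Total equivalence classes: 3

3 equivalence classes


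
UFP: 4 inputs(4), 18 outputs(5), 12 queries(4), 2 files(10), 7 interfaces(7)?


UFP = EI*4 + EO*5 + EQ*4 + ILF*10 + EIF*7
UFP = 4*4 + 18*5 + 12*4 + 2*10 + 7*7
UFP = 16 + 90 + 48 + 20 + 49
UFP = 223

223


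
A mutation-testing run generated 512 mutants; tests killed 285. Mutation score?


Mutation score = killed / total * 100
Mutation score = 285 / 512 * 100
Mutation score = 55.66%

55.66%


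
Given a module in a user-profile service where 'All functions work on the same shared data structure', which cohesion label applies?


Reasoning: Functions share data
Type: Communicational cohesion

Communicational cohesion


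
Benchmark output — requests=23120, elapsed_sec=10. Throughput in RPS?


Formula: throughput = requests / seconds
throughput = 23120 / 10
throughput = 2312.0 requests/second

2312.0 requests/second


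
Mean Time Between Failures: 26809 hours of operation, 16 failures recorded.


Formula: MTBF = Total operating time / Number of failures
MTBF = 26809 / 16
MTBF = 1675.56 hours

1675.56 hours


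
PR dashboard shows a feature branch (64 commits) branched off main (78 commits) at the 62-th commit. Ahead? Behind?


Common ancestor: commit #62
feature commits after divergence: 64 - 62 = 2
main commits after divergence: 78 - 62 = 16
feature is 2 commits ahead of main
main is 16 commits ahead of feature

feature ahead: 2, main ahead: 16


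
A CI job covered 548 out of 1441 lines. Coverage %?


Coverage = covered / total * 100
Coverage = 548 / 1441 * 100
Coverage = 38.03%

38.03%


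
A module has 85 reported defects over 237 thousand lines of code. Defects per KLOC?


Defect density = defects / KLOC
Defect density = 85 / 237
Defect density = 0.359 defects/KLOC

0.359 defects/KLOC


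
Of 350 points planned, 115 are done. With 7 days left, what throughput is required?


Formula: Required rate = Remaining points / Days left
Remaining = 350 - 115 = 235 points
Required rate = 235 / 7 = 33.57 points/day

33.57 points/day


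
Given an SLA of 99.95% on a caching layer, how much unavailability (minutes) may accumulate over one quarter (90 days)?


Formula: allowed downtime = period * (100 - SLA) / 100
Period (quarter (90 days)) = 129600 minutes
Unavailability fraction = (100 - 99.95) / 100
Allowed downtime = 129600 * (100 - 99.95) / 100
Allowed downtime = 64.8 minutes

64.8 minutes


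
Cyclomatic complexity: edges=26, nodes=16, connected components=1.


Formula: V(G) = E - N + 2P
V(G) = 26 - 16 + 2*1
V(G) = 10 + 2
V(G) = 12

12


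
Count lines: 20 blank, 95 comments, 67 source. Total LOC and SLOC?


Total LOC = blank + comment + code
Total LOC = 20 + 95 + 67 = 182
SLOC (source only) = code = 67

Total LOC: 182, SLOC: 67


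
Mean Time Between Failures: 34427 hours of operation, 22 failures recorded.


Formula: MTBF = Total operating time / Number of failures
MTBF = 34427 / 22
MTBF = 1564.86 hours

1564.86 hours


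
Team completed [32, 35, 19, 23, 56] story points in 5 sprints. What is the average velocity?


Formula: Avg velocity = Total points / Number of sprints
Points: [32, 35, 19, 23, 56]
Sum = 32 + 35 + 19 + 23 + 56 = 165
Avg velocity = 165 / 5 = 33.0 points/sprint

33.0 points/sprint


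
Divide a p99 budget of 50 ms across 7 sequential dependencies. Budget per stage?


Formula: per_stage = total_budget / stages
per_stage = 50 / 7
per_stage = 7.14 ms

7.14 ms


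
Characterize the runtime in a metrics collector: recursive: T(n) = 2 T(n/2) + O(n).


Reasoning: master theorem case 2 (merge-sort recurrence)
Complexity: O(n log n)

O(n log n)


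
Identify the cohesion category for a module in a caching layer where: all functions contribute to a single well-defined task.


Reasoning: Best: single purpose
Type: Functional cohesion

Functional cohesion


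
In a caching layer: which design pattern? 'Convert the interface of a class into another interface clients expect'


This matches the Adapter pattern

Adapter


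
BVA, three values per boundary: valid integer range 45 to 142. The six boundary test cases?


Range: [45, 142]
Boundaries: just below min, min, min+1, max-1, max, just above max
Values: [44, 45, 46, 141, 142, 143]

[44, 45, 46, 141, 142, 143]


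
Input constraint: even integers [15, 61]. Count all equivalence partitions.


Constraint: even integers in [15, 61]
Class 1: x < 15 — out-of-range invalid
Class 2: x in [15,61] but odd — wrong type invalid
Class 3: x in [15,61] and even — valid
Class 4: x > 61 — out-of-range invalid
Total equivalence classes: 4

4 equivalence classes


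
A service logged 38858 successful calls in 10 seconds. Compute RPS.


Formula: throughput = requests / seconds
throughput = 38858 / 10
throughput = 3885.8 requests/second

3885.8 requests/second


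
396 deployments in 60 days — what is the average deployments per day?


Formula: deployments per day = releases / days
= 396 / 60
= 6.6 deploys/day
(equivalently, 46.2 deploys/week)

6.6 deploys/day


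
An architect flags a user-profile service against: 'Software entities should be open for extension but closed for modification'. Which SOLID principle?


This describes the Open/Closed Principle (OCP)

Open/Closed Principle (OCP)


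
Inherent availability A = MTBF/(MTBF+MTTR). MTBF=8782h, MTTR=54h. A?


Availability = MTBF / (MTBF + MTTR)
Availability = 8782 / (8782 + 54)
Availability = 8782 / 8836
Availability = 99.3889%

99.3889%


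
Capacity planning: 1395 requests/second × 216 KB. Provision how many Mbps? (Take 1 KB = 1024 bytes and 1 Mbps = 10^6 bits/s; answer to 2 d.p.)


Formula: Mbps = payload_bytes * RPS * 8 / 1e6
Payload per request = 216 KB = 216 * 1024 = 221184 bytes
Total bytes/sec = 221184 * 1395 = 308551680
Total bits/sec = 308551680 * 8 = 2468413440
Mbps = 2468413440 / 1e6 = 2468.41

2468.41 Mbps


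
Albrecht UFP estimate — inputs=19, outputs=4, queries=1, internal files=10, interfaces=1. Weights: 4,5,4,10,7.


UFP = EI*4 + EO*5 + EQ*4 + ILF*10 + EIF*7
UFP = 19*4 + 4*5 + 1*4 + 10*10 + 1*7
UFP = 76 + 20 + 4 + 100 + 7
UFP = 207

207


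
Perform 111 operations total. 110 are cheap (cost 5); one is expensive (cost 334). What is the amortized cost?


Formula: Amortized cost = Total cost / Operations
Total cost = (110 * 5) + (1 * 334)
Total cost = 550 + 334 = 884
Amortized = 884 / 111 = 7.964

7.964


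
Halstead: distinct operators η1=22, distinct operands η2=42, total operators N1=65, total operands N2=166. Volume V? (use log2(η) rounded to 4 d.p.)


Formula: V = N * log2(η), where N = N1 + N2 and η = η1 + η2
η = 22 + 42 = 64
N = 65 + 166 = 231
log2(64) ≈ 6.0000
V = 231 * 6.0000 = 1386.00

1386.00
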